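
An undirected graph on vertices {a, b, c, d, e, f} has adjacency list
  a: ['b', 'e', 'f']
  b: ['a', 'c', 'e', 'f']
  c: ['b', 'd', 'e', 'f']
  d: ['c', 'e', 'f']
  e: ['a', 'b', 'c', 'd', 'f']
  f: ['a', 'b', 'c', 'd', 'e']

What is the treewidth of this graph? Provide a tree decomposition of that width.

Treewidth 3.
One optimal decomposition is:
Bags: B1 = {a, b, e, f}  B2 = {b, c, e, f}  B3 = {c, d, e, f}
Tree: B1–B2, B2–B3

Each bag holds 4 vertices, so the decomposition has width 3, which upper-bounds the treewidth. Conversely, {c, d, e, f} is a clique of size 4, and the vertices of any clique must share a bag in every tree decomposition; so some bag has ≥ 4 vertices and tw(G) ≥ 3. The upper and lower bounds meet at 3, so that is the treewidth.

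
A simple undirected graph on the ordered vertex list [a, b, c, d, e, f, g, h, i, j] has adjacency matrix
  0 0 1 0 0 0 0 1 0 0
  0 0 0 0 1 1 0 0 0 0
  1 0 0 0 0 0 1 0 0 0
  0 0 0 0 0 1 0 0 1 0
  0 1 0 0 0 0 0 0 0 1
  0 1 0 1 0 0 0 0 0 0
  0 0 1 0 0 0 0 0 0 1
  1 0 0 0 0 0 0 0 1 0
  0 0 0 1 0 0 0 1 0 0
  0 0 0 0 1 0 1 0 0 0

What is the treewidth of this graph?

2

A width-2 tree decomposition is:
Bags: B1 = {a, c, g}  B2 = {a, g, j}  B3 = {a, e, j}  B4 = {a, b, e}  B5 = {a, b, f}  B6 = {a, d, f}  B7 = {a, d, i}  B8 = {a, h, i}
Tree: B1–B2, B2–B3, B3–B4, B4–B5, B5–B6, B6–B7, B7–B8
Every bag has size at most 3, so the width is 3 − 1 = 2 and tw(G) ≤ 2. The edges a–c–g–j–e–b–f–d–i–h–a form a cycle, so G is not a tree and its treewidth is at least 2. Hence tw(G) = 2 exactly.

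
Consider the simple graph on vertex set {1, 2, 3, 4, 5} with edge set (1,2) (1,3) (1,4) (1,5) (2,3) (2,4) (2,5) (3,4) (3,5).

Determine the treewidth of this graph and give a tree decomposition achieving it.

The largest bag has 4 vertices, giving width 3; this decomposition certifies tw(G) ≤ 3. On the other hand G contains the 4-clique {1, 2, 3, 4}. A clique must lie in a single bag of any decomposition, so no decomposition can have width below 3. The upper and lower bounds meet at 3, so that is the treewidth.

Treewidth 3.
One optimal decomposition is:
Bags: B1 = {1, 2, 3, 5}  B2 = {1, 2, 3, 4}
Tree: B1–B2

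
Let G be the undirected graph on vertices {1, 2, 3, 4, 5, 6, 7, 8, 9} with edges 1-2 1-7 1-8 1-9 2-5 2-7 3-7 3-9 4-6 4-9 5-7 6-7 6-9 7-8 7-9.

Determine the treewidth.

A width-2 tree decomposition is:
Bags: B1 = {1, 7, 8}  B2 = {1, 2, 7}  B3 = {1, 7, 9}  B4 = {3, 7, 9}  B5 = {6, 7, 9}  B6 = {2, 5, 7}  B7 = {4, 6, 9}
Tree: B1–B2, B1–B3, B3–B4, B4–B5, B2–B6, B5–B7
The largest bag has 3 vertices, giving width 2; this decomposition certifies tw(G) ≤ 2. On the other hand G contains the 3-clique {4, 6, 9}. A clique must lie in a single bag of any decomposition, so no decomposition can have width below 2. Therefore the treewidth is 2.

2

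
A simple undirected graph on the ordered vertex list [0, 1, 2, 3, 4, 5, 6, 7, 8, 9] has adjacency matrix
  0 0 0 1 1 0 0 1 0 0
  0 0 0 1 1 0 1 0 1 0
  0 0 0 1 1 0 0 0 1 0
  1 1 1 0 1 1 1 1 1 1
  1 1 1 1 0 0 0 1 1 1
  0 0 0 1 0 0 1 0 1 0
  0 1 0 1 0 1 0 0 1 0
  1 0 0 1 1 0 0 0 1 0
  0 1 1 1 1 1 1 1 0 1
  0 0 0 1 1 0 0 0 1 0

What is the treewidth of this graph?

A width-3 tree decomposition is:
Bags: B1 = {2, 3, 4, 8}  B2 = {1, 3, 4, 8}  B3 = {3, 4, 7, 8}  B4 = {1, 3, 6, 8}  B5 = {3, 4, 8, 9}  B6 = {3, 5, 6, 8}  B7 = {0, 3, 4, 7}
Tree: B1–B2, B2–B3, B2–B4, B2–B5, B4–B6, B3–B7
Every bag has size at most 4, so the width is 4 − 1 = 3 and tw(G) ≤ 3. For the lower bound, the 4 vertices {0, 3, 4, 7} are pairwise adjacent, and any tree decomposition puts a clique entirely inside one bag — forcing width ≥ 3. Combining the bounds, tw(G) = 3.

3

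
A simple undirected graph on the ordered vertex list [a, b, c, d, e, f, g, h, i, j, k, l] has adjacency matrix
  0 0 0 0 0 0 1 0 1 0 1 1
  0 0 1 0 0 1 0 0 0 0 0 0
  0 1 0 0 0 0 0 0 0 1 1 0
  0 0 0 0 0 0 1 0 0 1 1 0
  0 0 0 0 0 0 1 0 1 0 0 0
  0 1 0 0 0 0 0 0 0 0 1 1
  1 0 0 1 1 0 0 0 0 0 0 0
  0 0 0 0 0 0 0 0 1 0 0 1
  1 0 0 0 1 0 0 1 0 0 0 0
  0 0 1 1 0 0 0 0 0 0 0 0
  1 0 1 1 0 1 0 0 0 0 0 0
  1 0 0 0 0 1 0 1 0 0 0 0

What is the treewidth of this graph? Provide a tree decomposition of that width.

Each bag holds 4 vertices, so the decomposition has width 3, which upper-bounds the treewidth. For the lower bound: the 4 vertex sets {b,c,j}, {d}, {k}, {a,f,g,l} are disjoint, each induces a connected subgraph, and every pair is joined by at least one edge of G. Contracting each set to a single vertex therefore yields K_{4} as a minor, and since treewidth is minor-monotone, tw(G) ≥ tw(K_{4}) = 3. Therefore the treewidth is 3.

Treewidth 3.
One optimal decomposition is:
Bags: B1 = {b, c, d, j}  B2 = {b, c, d, k}  B3 = {b, d, f, k}  B4 = {d, f, g, k}  B5 = {a, f, g, k}  B6 = {a, f, g, l}  B7 = {a, e, g, l}  B8 = {a, e, i, l}  B9 = {e, h, i, l}
Tree: B1–B2, B2–B3, B3–B4, B4–B5, B5–B6, B6–B7, B7–B8, B8–B9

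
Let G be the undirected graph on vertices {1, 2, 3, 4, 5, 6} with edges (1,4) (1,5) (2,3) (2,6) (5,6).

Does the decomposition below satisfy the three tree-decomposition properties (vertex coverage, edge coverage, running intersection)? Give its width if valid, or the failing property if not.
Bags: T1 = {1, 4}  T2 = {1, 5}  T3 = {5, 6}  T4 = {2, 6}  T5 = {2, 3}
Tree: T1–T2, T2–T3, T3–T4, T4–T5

Yes; width 1.

Vertex coverage: the bags together contain {1, 2, 3, 4, 5, 6}, the full vertex set. Edge coverage: each edge of G has both endpoints in at least one bag. Running intersection: for every vertex, the bags containing it form a connected subtree. All three properties hold, so this is a valid tree decomposition of width max|bag| − 1 = 1, and hence tw(G) ≤ 1.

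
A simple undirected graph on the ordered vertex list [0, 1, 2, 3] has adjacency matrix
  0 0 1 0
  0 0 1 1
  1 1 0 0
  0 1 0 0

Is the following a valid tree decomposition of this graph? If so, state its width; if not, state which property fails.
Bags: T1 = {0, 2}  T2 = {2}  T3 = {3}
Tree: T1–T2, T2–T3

No — vertex 1 appears in no bag.

A tree decomposition must satisfy three properties: every vertex lies in some bag; for every edge, both endpoints lie together in some bag; and for every vertex, the bags containing it form a connected subtree. Here vertex 1 appears in no bag, so the decomposition is invalid.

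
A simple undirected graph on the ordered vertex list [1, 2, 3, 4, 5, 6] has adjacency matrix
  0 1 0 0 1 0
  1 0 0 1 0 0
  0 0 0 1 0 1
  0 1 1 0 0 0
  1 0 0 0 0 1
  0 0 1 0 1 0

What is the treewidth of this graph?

A width-2 tree decomposition is:
Bags: B1 = {2, 3, 4}  B2 = {1, 2, 3}  B3 = {1, 3, 5}  B4 = {3, 5, 6}
Tree: B1–B2, B2–B3, B3–B4
The largest bag has 3 vertices, giving width 2; this decomposition certifies tw(G) ≤ 2. Since 3–4–2–1–5–6–3 is a cycle in G, G is not acyclic. Forests are exactly the graphs of treewidth ≤ 1, so tw(G) ≥ 2. Therefore the treewidth is 2.

2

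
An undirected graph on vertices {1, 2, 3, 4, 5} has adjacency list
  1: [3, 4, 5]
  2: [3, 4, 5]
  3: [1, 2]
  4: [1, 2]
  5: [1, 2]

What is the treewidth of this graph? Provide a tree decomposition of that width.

Treewidth 2.
One such decomposition:
Bags: B1 = {1, 2, 5}  B2 = {1, 2, 3}  B3 = {1, 2, 4}
Tree: B1–B2, B2–B3

Each bag holds 3 vertices, so the decomposition has width 2, which upper-bounds the treewidth. Since 5–2–3–1–5 is a cycle in G, G is not acyclic. Forests are exactly the graphs of treewidth ≤ 1, so tw(G) ≥ 2. The upper and lower bounds meet at 2, so that is the treewidth.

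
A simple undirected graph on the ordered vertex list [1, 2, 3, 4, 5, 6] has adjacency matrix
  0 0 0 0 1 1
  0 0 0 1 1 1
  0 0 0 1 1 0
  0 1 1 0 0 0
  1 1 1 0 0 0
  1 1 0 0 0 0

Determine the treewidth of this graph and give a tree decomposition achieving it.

The largest bag has 3 vertices, giving width 2; this decomposition certifies tw(G) ≤ 2. For the lower bound, G contains the cycle 3–4–2–5–3, so G is not a forest; only forests have treewidth ≤ 1, hence tw(G) ≥ 2. The upper and lower bounds meet at 2, so that is the treewidth.

Treewidth 2.
One such decomposition:
Bags: B1 = {3, 4, 5}  B2 = {2, 4, 5}  B3 = {1, 2, 5}  B4 = {1, 2, 6}
Tree: B1–B2, B2–B3, B3–B4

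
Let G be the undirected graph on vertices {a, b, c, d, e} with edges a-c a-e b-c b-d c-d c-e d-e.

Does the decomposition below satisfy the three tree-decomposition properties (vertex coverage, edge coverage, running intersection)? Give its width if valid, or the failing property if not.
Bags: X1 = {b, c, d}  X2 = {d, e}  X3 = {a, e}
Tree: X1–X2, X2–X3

No — edge (c,e) lies in no bag.

A tree decomposition must satisfy three properties: every vertex lies in some bag; for every edge, both endpoints lie together in some bag; and for every vertex, the bags containing it form a connected subtree. Here edge (c,e) lies in no bag, so the decomposition is invalid.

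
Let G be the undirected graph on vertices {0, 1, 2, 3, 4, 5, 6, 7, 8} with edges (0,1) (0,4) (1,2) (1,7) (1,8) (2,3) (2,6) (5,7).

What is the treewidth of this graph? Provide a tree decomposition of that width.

Treewidth 1.
One optimal decomposition is:
Bags: B1 = {5, 7}  B2 = {1, 7}  B3 = {0, 1}  B4 = {1, 2}  B5 = {2, 3}  B6 = {2, 6}  B7 = {1, 8}  B8 = {0, 4}
Tree: B1–B2, B2–B3, B3–B4, B4–B5, B5–B6, B2–B7, B3–B8

The largest bag has 2 vertices, giving width 1; this decomposition certifies tw(G) ≤ 1. Any graph with an edge has treewidth ≥ 1, and G has the edge 7–5. Combining the bounds, tw(G) = 1.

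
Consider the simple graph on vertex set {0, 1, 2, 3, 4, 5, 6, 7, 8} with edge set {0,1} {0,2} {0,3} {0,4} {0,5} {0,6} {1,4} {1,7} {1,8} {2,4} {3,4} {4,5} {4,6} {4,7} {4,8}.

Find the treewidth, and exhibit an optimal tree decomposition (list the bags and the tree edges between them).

The largest bag has 3 vertices, giving width 2; this decomposition certifies tw(G) ≤ 2. For the lower bound, the 3 vertices {0, 1, 4} are pairwise adjacent, and any tree decomposition puts a clique entirely inside one bag — forcing width ≥ 2. The upper and lower bounds meet at 2, so that is the treewidth.

Treewidth 2.
Bags: B1 = {0, 1, 4}  B2 = {0, 4, 6}  B3 = {1, 4, 7}  B4 = {0, 2, 4}  B5 = {0, 4, 5}  B6 = {1, 4, 8}  B7 = {0, 3, 4}
Tree: B1–B2, B1–B3, B1–B4, B1–B5, B1–B6, B2–B7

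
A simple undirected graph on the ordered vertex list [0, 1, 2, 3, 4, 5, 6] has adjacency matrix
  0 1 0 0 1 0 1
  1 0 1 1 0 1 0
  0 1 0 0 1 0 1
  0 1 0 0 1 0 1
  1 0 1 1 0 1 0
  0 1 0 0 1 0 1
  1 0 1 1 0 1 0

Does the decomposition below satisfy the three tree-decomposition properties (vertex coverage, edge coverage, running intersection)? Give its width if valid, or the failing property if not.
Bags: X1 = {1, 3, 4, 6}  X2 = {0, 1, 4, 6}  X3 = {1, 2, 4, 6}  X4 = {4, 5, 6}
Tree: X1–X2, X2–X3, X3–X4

A tree decomposition must satisfy three properties: every vertex lies in some bag; for every edge, both endpoints lie together in some bag; and for every vertex, the bags containing it form a connected subtree. Here edge (1,5) lies in no bag, so the decomposition is invalid.

No — edge (1,5) lies in no bag.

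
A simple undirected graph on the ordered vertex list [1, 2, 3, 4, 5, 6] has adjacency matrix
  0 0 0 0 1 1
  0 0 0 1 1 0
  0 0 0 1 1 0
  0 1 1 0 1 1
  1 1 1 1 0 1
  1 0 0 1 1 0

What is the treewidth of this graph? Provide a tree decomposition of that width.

The largest bag has 3 vertices, giving width 2; this decomposition certifies tw(G) ≤ 2. On the other hand G contains the 3-clique {1, 5, 6}. A clique must lie in a single bag of any decomposition, so no decomposition can have width below 2. Therefore the treewidth is 2.

Treewidth 2.
Bags: B1 = {4, 5, 6}  B2 = {1, 5, 6}  B3 = {2, 4, 5}  B4 = {3, 4, 5}
Tree: B1–B2, B1–B3, B1–B4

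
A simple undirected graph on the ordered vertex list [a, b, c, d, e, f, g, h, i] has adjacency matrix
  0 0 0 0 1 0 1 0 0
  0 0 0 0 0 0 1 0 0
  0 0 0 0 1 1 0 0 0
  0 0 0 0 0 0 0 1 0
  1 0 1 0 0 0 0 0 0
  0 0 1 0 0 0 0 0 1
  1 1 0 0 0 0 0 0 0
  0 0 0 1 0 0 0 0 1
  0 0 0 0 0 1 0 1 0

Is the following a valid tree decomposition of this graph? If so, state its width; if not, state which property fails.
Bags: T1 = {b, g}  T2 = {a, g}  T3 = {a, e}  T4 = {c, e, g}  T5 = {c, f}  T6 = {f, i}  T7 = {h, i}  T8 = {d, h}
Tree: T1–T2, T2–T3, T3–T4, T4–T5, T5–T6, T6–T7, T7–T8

No — bags containing vertex g are not connected in the tree.

A tree decomposition must satisfy three properties: every vertex lies in some bag; for every edge, both endpoints lie together in some bag; and for every vertex, the bags containing it form a connected subtree. Here bags containing vertex g are not connected in the tree, so the decomposition is invalid.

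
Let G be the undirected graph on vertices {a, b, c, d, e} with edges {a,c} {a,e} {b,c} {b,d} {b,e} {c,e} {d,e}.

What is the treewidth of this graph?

A width-2 tree decomposition is:
Bags: B1 = {a, c, e}  B2 = {b, c, e}  B3 = {b, d, e}
Tree: B1–B2, B2–B3
The largest bag has 3 vertices, giving width 2; this decomposition certifies tw(G) ≤ 2. For the lower bound, the 3 vertices {b, d, e} are pairwise adjacent, and any tree decomposition puts a clique entirely inside one bag — forcing width ≥ 2. Combining the bounds, tw(G) = 2.

2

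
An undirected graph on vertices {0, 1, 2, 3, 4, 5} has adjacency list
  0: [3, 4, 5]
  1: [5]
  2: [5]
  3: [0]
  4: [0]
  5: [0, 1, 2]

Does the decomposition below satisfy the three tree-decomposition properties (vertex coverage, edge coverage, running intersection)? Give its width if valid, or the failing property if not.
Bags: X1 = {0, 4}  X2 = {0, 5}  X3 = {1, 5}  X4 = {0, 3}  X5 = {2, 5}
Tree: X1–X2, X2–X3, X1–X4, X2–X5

Vertex coverage: the bags together contain {0, 1, 2, 3, 4, 5}, the full vertex set. Edge coverage: each edge of G has both endpoints in at least one bag. Running intersection: for every vertex, the bags containing it form a connected subtree. All three properties hold, so this is a valid tree decomposition of width max|bag| − 1 = 1, and hence tw(G) ≤ 1.

Yes; width 1.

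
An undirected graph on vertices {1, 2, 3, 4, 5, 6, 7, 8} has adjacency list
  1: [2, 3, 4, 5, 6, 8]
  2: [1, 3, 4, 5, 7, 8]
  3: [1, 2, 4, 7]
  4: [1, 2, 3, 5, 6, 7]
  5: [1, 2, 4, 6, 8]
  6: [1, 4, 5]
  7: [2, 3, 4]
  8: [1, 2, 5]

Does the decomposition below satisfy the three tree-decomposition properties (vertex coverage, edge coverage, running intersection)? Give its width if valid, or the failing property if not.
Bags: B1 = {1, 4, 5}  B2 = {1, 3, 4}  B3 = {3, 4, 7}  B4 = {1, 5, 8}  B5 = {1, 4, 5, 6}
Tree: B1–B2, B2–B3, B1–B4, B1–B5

A tree decomposition must satisfy three properties: every vertex lies in some bag; for every edge, both endpoints lie together in some bag; and for every vertex, the bags containing it form a connected subtree. Here vertex 2 appears in no bag, so the decomposition is invalid.

No — vertex 2 appears in no bag.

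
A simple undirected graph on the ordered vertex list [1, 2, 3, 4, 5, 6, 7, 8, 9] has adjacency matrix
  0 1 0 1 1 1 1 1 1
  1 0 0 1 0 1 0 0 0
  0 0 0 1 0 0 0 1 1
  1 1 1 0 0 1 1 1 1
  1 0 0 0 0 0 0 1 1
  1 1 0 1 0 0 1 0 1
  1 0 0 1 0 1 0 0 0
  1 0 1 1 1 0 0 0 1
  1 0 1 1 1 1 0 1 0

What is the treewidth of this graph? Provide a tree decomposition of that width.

Each bag holds 4 vertices, so the decomposition has width 3, which upper-bounds the treewidth. Conversely, {1, 4, 8, 9} is a clique of size 4, and the vertices of any clique must share a bag in every tree decomposition; so some bag has ≥ 4 vertices and tw(G) ≥ 3. Combining the bounds, tw(G) = 3.

Treewidth 3.
One optimal decomposition is:
Bags: B1 = {1, 4, 6, 9}  B2 = {1, 4, 8, 9}  B3 = {1, 2, 4, 6}  B4 = {1, 4, 6, 7}  B5 = {1, 5, 8, 9}  B6 = {3, 4, 8, 9}
Tree: B1–B2, B1–B3, B1–B4, B2–B5, B2–B6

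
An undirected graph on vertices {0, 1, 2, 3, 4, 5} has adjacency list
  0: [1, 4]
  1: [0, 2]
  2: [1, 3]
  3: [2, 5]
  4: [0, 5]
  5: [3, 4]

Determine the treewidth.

A width-2 tree decomposition is:
Bags: B1 = {3, 4, 5}  B2 = {2, 3, 4}  B3 = {1, 2, 4}  B4 = {0, 1, 4}
Tree: B1–B2, B2–B3, B3–B4
The largest bag has 3 vertices, giving width 2; this decomposition certifies tw(G) ≤ 2. The edges 4–5–3–2–1–0–4 form a cycle, so G is not a tree and its treewidth is at least 2. Hence tw(G) = 2 exactly.

2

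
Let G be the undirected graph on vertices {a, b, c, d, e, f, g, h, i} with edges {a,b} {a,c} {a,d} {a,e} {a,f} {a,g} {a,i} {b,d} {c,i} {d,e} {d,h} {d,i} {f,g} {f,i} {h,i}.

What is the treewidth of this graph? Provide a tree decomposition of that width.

The largest bag has 3 vertices, giving width 2; this decomposition certifies tw(G) ≤ 2. Conversely, {d, h, i} is a clique of size 3, and the vertices of any clique must share a bag in every tree decomposition; so some bag has ≥ 3 vertices and tw(G) ≥ 2. Hence tw(G) = 2 exactly.

Treewidth 2.
One such decomposition:
Bags: B1 = {a, d, i}  B2 = {a, f, i}  B3 = {a, b, d}  B4 = {d, h, i}  B5 = {a, c, i}  B6 = {a, d, e}  B7 = {a, f, g}
Tree: B1–B2, B1–B3, B1–B4, B2–B5, B3–B6, B2–B7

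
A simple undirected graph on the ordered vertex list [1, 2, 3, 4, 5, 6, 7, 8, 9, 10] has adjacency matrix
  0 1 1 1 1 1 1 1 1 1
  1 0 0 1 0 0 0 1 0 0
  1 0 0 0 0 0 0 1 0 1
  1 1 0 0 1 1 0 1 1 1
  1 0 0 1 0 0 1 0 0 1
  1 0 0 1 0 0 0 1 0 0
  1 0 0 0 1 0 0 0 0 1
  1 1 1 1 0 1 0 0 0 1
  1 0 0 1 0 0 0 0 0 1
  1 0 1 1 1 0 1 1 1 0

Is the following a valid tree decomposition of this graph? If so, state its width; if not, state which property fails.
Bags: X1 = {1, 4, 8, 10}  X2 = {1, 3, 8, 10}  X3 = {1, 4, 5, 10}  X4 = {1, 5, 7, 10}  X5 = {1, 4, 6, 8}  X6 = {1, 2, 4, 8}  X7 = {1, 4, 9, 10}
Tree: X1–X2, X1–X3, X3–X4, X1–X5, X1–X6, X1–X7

Yes; width 3.

Every vertex of G appears in some bag (union = {1, 2, 3, 4, 5, 6, 7, 8, 9, 10}); every edge is covered by a bag; and for each vertex v the set of bags containing v is connected in the bag tree. The decomposition is therefore valid. The largest bag has 4 vertices, so the width is 3.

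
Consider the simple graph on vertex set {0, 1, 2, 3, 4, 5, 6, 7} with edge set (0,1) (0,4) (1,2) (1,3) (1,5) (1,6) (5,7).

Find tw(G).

A width-1 tree decomposition is:
Bags: B1 = {1, 3}  B2 = {0, 1}  B3 = {1, 2}  B4 = {1, 5}  B5 = {5, 7}  B6 = {0, 4}  B7 = {1, 6}
Tree: B1–B2, B2–B3, B3–B4, B4–B5, B2–B6, B2–B7
Each bag holds 2 vertices, so the decomposition has width 1, which upper-bounds the treewidth. G has an edge, so its treewidth is at least 1. Combining the bounds, tw(G) = 1.

1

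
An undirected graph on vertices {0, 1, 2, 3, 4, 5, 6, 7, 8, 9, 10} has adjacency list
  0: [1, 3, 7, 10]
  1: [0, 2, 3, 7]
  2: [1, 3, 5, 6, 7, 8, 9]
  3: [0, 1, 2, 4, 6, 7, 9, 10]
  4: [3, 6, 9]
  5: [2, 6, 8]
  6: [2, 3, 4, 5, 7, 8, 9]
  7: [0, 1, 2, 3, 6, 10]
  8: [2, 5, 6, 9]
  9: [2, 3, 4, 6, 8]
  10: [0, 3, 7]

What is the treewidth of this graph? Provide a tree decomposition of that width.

The largest bag has 4 vertices, giving width 3; this decomposition certifies tw(G) ≤ 3. For the lower bound, the 4 vertices {2, 6, 8, 9} are pairwise adjacent, and any tree decomposition puts a clique entirely inside one bag — forcing width ≥ 3. Combining the bounds, tw(G) = 3.

Treewidth 3.
Bags: B1 = {2, 3, 6, 7}  B2 = {2, 3, 6, 9}  B3 = {1, 2, 3, 7}  B4 = {2, 6, 8, 9}  B5 = {0, 1, 3, 7}  B6 = {0, 3, 7, 10}  B7 = {3, 4, 6, 9}  B8 = {2, 5, 6, 8}
Tree: B1–B2, B1–B3, B2–B4, B3–B5, B5–B6, B2–B7, B4–B8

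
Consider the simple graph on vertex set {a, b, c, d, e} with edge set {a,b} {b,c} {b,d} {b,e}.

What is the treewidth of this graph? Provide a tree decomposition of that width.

Treewidth 1.
One optimal decomposition is:
Bags: B1 = {a, b}  B2 = {b, d}  B3 = {b, c}  B4 = {b, e}
Tree: B1–B2, B2–B3, B3–B4

Each bag holds 2 vertices, so the decomposition has width 1, which upper-bounds the treewidth. Any graph with an edge has treewidth ≥ 1, and G has the edge b–a. The upper and lower bounds meet at 1, so that is the treewidth.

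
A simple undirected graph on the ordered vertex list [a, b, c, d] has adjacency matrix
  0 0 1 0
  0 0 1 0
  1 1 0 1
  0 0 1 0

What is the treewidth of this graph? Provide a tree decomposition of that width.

The largest bag has 2 vertices, giving width 1; this decomposition certifies tw(G) ≤ 1. Since G has at least one edge (e.g. c–a), it is not an edgeless graph, so tw(G) ≥ 1. The upper and lower bounds meet at 1, so that is the treewidth.

Treewidth 1.
One such decomposition:
Bags: B1 = {a, c}  B2 = {b, c}  B3 = {c, d}
Tree: B1–B2, B1–B3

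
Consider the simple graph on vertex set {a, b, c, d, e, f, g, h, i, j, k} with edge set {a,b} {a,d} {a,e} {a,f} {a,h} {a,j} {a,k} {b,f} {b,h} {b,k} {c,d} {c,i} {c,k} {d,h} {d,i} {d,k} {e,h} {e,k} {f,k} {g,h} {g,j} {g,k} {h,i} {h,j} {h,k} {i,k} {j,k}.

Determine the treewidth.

3

A width-3 tree decomposition is:
Bags: B1 = {a, d, h, k}  B2 = {a, h, j, k}  B3 = {a, b, h, k}  B4 = {a, e, h, k}  B5 = {d, h, i, k}  B6 = {g, h, j, k}  B7 = {c, d, i, k}  B8 = {a, b, f, k}
Tree: B1–B2, B1–B3, B2–B4, B1–B5, B2–B6, B5–B7, B3–B8
Each bag holds 4 vertices, so the decomposition has width 3, which upper-bounds the treewidth. On the other hand G contains the 4-clique {g, h, j, k}. A clique must lie in a single bag of any decomposition, so no decomposition can have width below 3. The upper and lower bounds meet at 3, so that is the treewidth.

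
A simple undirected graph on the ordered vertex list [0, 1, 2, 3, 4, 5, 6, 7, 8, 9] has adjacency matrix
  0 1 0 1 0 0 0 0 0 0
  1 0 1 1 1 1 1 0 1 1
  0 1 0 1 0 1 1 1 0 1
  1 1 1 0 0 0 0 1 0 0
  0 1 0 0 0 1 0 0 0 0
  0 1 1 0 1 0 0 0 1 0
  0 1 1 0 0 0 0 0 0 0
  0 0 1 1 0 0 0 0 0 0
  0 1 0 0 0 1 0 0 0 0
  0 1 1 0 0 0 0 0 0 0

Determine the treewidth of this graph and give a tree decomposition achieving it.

The largest bag has 3 vertices, giving width 2; this decomposition certifies tw(G) ≤ 2. For the lower bound, the 3 vertices {0, 1, 3} are pairwise adjacent, and any tree decomposition puts a clique entirely inside one bag — forcing width ≥ 2. The upper and lower bounds meet at 2, so that is the treewidth.

Treewidth 2.
One optimal decomposition is:
Bags: B1 = {1, 2, 5}  B2 = {1, 2, 6}  B3 = {1, 2, 9}  B4 = {1, 2, 3}  B5 = {1, 5, 8}  B6 = {0, 1, 3}  B7 = {1, 4, 5}  B8 = {2, 3, 7}
Tree: B1–B2, B1–B3, B1–B4, B1–B5, B4–B6, B5–B7, B4–B8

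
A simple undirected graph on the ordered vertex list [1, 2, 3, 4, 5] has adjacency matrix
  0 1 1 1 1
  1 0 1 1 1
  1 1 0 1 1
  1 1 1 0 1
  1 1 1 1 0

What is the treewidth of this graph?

4

A width-4 tree decomposition is:
Bags: B1 = {1, 2, 3, 4, 5}
Tree: (single bag)
With just one bag of size 5, the width is 5 − 1 = 4, so tw(G) ≤ 4. For the lower bound, the 5 vertices {1, 2, 3, 4, 5} are pairwise adjacent, and any tree decomposition puts a clique entirely inside one bag — forcing width ≥ 4. Combining the bounds, tw(G) = 4.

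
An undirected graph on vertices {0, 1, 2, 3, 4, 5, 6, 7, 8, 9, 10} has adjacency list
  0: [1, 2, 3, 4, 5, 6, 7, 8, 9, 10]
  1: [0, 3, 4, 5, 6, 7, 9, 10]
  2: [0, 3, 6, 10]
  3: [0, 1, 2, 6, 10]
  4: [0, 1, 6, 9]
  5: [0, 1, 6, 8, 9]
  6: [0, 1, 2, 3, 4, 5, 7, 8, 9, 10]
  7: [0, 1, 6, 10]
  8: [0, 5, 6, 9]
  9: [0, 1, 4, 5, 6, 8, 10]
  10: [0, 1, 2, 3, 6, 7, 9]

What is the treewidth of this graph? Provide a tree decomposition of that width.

Each bag holds 5 vertices, so the decomposition has width 4, which upper-bounds the treewidth. Conversely, {0, 5, 6, 8, 9} is a clique of size 5, and the vertices of any clique must share a bag in every tree decomposition; so some bag has ≥ 5 vertices and tw(G) ≥ 4. The upper and lower bounds meet at 4, so that is the treewidth.

Treewidth 4.
One optimal decomposition is:
Bags: B1 = {0, 1, 6, 9, 10}  B2 = {0, 1, 3, 6, 10}  B3 = {0, 1, 6, 7, 10}  B4 = {0, 1, 5, 6, 9}  B5 = {0, 2, 3, 6, 10}  B6 = {0, 5, 6, 8, 9}  B7 = {0, 1, 4, 6, 9}
Tree: B1–B2, B2–B3, B1–B4, B2–B5, B4–B6, B4–B7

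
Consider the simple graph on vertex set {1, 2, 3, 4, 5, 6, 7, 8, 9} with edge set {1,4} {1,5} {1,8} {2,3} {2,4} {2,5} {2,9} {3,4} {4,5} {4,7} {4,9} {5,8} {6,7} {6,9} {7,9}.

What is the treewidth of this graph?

A width-2 tree decomposition is:
Bags: B1 = {2, 4, 9}  B2 = {2, 3, 4}  B3 = {2, 4, 5}  B4 = {4, 7, 9}  B5 = {1, 4, 5}  B6 = {1, 5, 8}  B7 = {6, 7, 9}
Tree: B1–B2, B1–B3, B1–B4, B3–B5, B5–B6, B4–B7
The largest bag has 3 vertices, giving width 2; this decomposition certifies tw(G) ≤ 2. On the other hand G contains the 3-clique {1, 5, 8}. A clique must lie in a single bag of any decomposition, so no decomposition can have width below 2. Therefore the treewidth is 2.

2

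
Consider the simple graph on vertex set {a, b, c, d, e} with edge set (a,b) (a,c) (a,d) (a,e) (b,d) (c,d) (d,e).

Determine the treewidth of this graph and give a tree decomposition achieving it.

Treewidth 2.
One such decomposition:
Bags: B1 = {a, d, e}  B2 = {a, c, d}  B3 = {a, b, d}
Tree: B1–B2, B1–B3

Each bag holds 3 vertices, so the decomposition has width 2, which upper-bounds the treewidth. Conversely, {a, d, e} is a clique of size 3, and the vertices of any clique must share a bag in every tree decomposition; so some bag has ≥ 3 vertices and tw(G) ≥ 2. The upper and lower bounds meet at 2, so that is the treewidth.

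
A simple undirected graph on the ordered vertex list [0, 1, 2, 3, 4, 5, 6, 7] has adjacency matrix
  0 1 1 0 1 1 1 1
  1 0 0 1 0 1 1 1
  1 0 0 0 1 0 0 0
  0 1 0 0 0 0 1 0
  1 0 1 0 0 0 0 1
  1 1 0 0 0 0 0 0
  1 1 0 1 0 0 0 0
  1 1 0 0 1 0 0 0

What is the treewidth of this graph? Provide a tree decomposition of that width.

Each bag holds 3 vertices, so the decomposition has width 2, which upper-bounds the treewidth. For the lower bound, the 3 vertices {0, 1, 5} are pairwise adjacent, and any tree decomposition puts a clique entirely inside one bag — forcing width ≥ 2. Combining the bounds, tw(G) = 2.

Treewidth 2.
One such decomposition:
Bags: B1 = {0, 1, 7}  B2 = {0, 1, 5}  B3 = {0, 1, 6}  B4 = {0, 4, 7}  B5 = {0, 2, 4}  B6 = {1, 3, 6}
Tree: B1–B2, B2–B3, B1–B4, B4–B5, B3–B6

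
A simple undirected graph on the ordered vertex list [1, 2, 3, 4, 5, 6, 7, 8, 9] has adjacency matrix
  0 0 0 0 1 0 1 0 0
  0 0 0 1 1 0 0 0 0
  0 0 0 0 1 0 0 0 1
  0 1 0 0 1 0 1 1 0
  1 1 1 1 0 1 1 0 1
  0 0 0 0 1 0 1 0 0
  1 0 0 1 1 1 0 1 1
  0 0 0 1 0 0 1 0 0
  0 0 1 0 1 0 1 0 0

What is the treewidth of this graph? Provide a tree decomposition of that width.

Each bag holds 3 vertices, so the decomposition has width 2, which upper-bounds the treewidth. Conversely, {4, 7, 8} is a clique of size 3, and the vertices of any clique must share a bag in every tree decomposition; so some bag has ≥ 3 vertices and tw(G) ≥ 2. Hence tw(G) = 2 exactly.

Treewidth 2.
One optimal decomposition is:
Bags: B1 = {5, 6, 7}  B2 = {1, 5, 7}  B3 = {4, 5, 7}  B4 = {5, 7, 9}  B5 = {2, 4, 5}  B6 = {4, 7, 8}  B7 = {3, 5, 9}
Tree: B1–B2, B1–B3, B3–B4, B3–B5, B3–B6, B4–B7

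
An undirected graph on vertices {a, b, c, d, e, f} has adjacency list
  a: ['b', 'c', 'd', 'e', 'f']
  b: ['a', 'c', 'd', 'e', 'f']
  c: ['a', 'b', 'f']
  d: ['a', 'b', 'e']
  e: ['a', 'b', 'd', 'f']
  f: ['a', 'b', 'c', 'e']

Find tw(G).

3

A width-3 tree decomposition is:
Bags: B1 = {a, b, c, f}  B2 = {a, b, e, f}  B3 = {a, b, d, e}
Tree: B1–B2, B2–B3
The largest bag has 4 vertices, giving width 3; this decomposition certifies tw(G) ≤ 3. Conversely, {a, b, d, e} is a clique of size 4, and the vertices of any clique must share a bag in every tree decomposition; so some bag has ≥ 4 vertices and tw(G) ≥ 3. The upper and lower bounds meet at 3, so that is the treewidth.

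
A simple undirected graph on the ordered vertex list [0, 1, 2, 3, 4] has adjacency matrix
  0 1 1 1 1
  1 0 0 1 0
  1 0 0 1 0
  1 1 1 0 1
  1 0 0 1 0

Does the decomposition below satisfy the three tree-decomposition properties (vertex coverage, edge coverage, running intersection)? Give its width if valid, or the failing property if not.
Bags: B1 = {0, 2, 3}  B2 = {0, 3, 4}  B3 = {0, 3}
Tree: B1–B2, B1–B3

No — vertex 1 appears in no bag.

A tree decomposition must satisfy three properties: every vertex lies in some bag; for every edge, both endpoints lie together in some bag; and for every vertex, the bags containing it form a connected subtree. Here vertex 1 appears in no bag, so the decomposition is invalid.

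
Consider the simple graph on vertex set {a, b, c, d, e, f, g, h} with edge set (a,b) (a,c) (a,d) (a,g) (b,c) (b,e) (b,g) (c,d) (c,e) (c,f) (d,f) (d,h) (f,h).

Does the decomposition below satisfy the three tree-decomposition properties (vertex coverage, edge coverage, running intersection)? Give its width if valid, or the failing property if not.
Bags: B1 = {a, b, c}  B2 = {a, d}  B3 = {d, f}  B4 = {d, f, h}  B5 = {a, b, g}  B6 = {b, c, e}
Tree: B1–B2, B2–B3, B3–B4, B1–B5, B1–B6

A tree decomposition must satisfy three properties: every vertex lies in some bag; for every edge, both endpoints lie together in some bag; and for every vertex, the bags containing it form a connected subtree. Here edge (c,d) lies in no bag, so the decomposition is invalid.

No — edge (c,d) lies in no bag.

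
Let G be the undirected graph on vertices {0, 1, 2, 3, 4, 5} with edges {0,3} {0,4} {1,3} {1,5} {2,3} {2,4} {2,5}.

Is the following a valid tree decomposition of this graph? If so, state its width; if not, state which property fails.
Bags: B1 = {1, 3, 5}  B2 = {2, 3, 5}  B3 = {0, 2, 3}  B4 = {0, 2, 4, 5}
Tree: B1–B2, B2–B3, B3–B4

A tree decomposition must satisfy three properties: every vertex lies in some bag; for every edge, both endpoints lie together in some bag; and for every vertex, the bags containing it form a connected subtree. Here bags containing vertex 5 are not connected in the tree, so the decomposition is invalid.

No — bags containing vertex 5 are not connected in the tree.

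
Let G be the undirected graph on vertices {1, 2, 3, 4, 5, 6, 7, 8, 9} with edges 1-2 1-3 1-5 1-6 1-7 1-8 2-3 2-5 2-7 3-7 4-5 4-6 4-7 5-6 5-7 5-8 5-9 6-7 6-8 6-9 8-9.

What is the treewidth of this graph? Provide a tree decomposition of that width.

Treewidth 3.
One optimal decomposition is:
Bags: B1 = {1, 5, 6, 7}  B2 = {4, 5, 6, 7}  B3 = {1, 2, 5, 7}  B4 = {1, 5, 6, 8}  B5 = {1, 2, 3, 7}  B6 = {5, 6, 8, 9}
Tree: B1–B2, B1–B3, B1–B4, B3–B5, B4–B6

Every bag has size at most 4, so the width is 4 − 1 = 3 and tw(G) ≤ 3. Conversely, {1, 2, 3, 7} is a clique of size 4, and the vertices of any clique must share a bag in every tree decomposition; so some bag has ≥ 4 vertices and tw(G) ≥ 3. The upper and lower bounds meet at 3, so that is the treewidth.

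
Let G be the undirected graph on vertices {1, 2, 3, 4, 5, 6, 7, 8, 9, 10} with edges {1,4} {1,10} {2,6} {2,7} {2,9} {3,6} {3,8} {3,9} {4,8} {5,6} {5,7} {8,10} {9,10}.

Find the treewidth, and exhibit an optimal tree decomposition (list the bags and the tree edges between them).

Treewidth 2.
One optimal decomposition is:
Bags: B1 = {2, 5, 7}  B2 = {2, 5, 6}  B3 = {2, 6, 9}  B4 = {3, 6, 9}  B5 = {3, 9, 10}  B6 = {3, 8, 10}  B7 = {1, 8, 10}  B8 = {1, 4, 8}
Tree: B1–B2, B2–B3, B3–B4, B4–B5, B5–B6, B6–B7, B7–B8

The largest bag has 3 vertices, giving width 2; this decomposition certifies tw(G) ≤ 2. For the lower bound, G contains the cycle 7–5–6–2–7, so G is not a forest; only forests have treewidth ≤ 1, hence tw(G) ≥ 2. The upper and lower bounds meet at 2, so that is the treewidth.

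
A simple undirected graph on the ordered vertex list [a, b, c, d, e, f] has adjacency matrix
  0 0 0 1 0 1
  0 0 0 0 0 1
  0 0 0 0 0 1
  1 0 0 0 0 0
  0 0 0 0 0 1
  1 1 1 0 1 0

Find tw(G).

1

A width-1 tree decomposition is:
Bags: B1 = {a, f}  B2 = {b, f}  B3 = {c, f}  B4 = {e, f}  B5 = {a, d}
Tree: B1–B2, B2–B3, B2–B4, B1–B5
Each bag holds 2 vertices, so the decomposition has width 1, which upper-bounds the treewidth. Since G has at least one edge (e.g. a–f), it is not an edgeless graph, so tw(G) ≥ 1. The upper and lower bounds meet at 1, so that is the treewidth.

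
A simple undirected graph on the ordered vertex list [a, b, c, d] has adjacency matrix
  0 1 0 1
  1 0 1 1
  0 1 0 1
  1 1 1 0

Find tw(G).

A width-2 tree decomposition is:
Bags: B1 = {b, c, d}  B2 = {a, b, d}
Tree: B1–B2
Every bag has size at most 3, so the width is 3 − 1 = 2 and tw(G) ≤ 2. On the other hand G contains the 3-clique {b, c, d}. A clique must lie in a single bag of any decomposition, so no decomposition can have width below 2. Hence tw(G) = 2 exactly.

2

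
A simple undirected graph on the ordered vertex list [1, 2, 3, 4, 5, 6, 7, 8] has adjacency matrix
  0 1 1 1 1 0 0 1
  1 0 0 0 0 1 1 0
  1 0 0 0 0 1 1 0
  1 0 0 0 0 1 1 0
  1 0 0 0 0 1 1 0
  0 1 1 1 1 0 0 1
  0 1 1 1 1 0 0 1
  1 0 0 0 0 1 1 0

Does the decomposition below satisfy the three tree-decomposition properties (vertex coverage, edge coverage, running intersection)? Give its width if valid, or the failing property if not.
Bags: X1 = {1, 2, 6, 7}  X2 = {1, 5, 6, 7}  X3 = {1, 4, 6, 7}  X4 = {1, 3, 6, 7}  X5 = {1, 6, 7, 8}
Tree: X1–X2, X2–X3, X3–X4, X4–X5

Yes; width 3.

Checking the three conditions: (i) the bags cover all of {1, 2, 3, 4, 5, 6, 7, 8}; (ii) for each edge, some bag contains both endpoints; (iii) the bags containing any fixed vertex form a subtree. All hold, so the decomposition is valid with width 4 − 1 = 3.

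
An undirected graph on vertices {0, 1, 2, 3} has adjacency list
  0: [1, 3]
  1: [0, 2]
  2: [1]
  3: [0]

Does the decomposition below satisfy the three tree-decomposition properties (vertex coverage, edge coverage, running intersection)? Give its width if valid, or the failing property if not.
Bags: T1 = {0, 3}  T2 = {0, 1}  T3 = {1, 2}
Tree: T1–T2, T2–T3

Yes; width 1.

Every vertex of G appears in some bag (union = {0, 1, 2, 3}); every edge is covered by a bag; and for each vertex v the set of bags containing v is connected in the bag tree. The decomposition is therefore valid. The largest bag has 2 vertices, so the width is 1.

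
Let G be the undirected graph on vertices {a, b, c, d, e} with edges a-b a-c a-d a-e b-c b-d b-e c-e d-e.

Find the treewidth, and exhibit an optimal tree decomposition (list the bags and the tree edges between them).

Treewidth 3.
One such decomposition:
Bags: B1 = {a, b, c, e}  B2 = {a, b, d, e}
Tree: B1–B2

Each bag holds 4 vertices, so the decomposition has width 3, which upper-bounds the treewidth. For the lower bound, the 4 vertices {a, b, d, e} are pairwise adjacent, and any tree decomposition puts a clique entirely inside one bag — forcing width ≥ 3. Hence tw(G) = 3 exactly.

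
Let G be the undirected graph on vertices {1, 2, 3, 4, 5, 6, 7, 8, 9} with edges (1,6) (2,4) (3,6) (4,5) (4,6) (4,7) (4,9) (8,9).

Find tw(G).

A width-1 tree decomposition is:
Bags: B1 = {4, 5}  B2 = {4, 7}  B3 = {4, 6}  B4 = {3, 6}  B5 = {4, 9}  B6 = {1, 6}  B7 = {2, 4}  B8 = {8, 9}
Tree: B1–B2, B2–B3, B3–B4, B3–B5, B4–B6, B2–B7, B5–B8
The largest bag has 2 vertices, giving width 1; this decomposition certifies tw(G) ≤ 1. Since G has at least one edge (e.g. 5–4), it is not an edgeless graph, so tw(G) ≥ 1. Hence tw(G) = 1 exactly.

1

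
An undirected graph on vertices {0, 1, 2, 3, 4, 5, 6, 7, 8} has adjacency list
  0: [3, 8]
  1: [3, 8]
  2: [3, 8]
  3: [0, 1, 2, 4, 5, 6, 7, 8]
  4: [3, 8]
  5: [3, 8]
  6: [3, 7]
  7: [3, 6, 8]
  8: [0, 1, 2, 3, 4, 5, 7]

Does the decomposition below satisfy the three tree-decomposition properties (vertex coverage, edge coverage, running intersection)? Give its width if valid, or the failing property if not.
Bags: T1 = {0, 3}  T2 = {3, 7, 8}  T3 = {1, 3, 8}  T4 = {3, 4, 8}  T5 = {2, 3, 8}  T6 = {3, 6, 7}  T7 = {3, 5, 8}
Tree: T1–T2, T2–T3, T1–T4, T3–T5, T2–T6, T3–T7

No — edge (8,0) lies in no bag.

A tree decomposition must satisfy three properties: every vertex lies in some bag; for every edge, both endpoints lie together in some bag; and for every vertex, the bags containing it form a connected subtree. Here edge (8,0) lies in no bag, so the decomposition is invalid.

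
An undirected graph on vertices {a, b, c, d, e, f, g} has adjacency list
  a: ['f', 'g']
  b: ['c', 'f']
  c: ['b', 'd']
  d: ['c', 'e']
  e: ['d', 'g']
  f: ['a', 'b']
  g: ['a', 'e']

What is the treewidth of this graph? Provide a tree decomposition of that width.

Every bag has size at most 3, so the width is 3 − 1 = 2 and tw(G) ≤ 2. Since d–e–g–a–f–b–c–d is a cycle in G, G is not acyclic. Forests are exactly the graphs of treewidth ≤ 1, so tw(G) ≥ 2. The upper and lower bounds meet at 2, so that is the treewidth.

Treewidth 2.
One such decomposition:
Bags: B1 = {d, e, g}  B2 = {a, d, g}  B3 = {a, d, f}  B4 = {b, d, f}  B5 = {b, c, d}
Tree: B1–B2, B2–B3, B3–B4, B4–B5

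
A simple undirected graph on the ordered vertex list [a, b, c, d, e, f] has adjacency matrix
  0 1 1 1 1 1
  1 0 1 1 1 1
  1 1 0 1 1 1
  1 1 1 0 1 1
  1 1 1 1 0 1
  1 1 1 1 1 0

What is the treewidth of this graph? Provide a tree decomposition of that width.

A single bag containing all 6 vertices is trivially a valid decomposition of width 5. For the lower bound, the 6 vertices {a, b, c, d, e, f} are pairwise adjacent, and any tree decomposition puts a clique entirely inside one bag — forcing width ≥ 5. The upper and lower bounds meet at 5, so that is the treewidth.

Treewidth 5.
One optimal decomposition is:
Bags: B1 = {a, b, c, d, e, f}
Tree: (single bag)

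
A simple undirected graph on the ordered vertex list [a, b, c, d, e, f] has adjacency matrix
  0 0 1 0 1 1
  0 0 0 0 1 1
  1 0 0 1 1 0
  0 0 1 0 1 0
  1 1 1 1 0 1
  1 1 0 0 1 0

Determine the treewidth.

A width-2 tree decomposition is:
Bags: B1 = {a, e, f}  B2 = {a, c, e}  B3 = {c, d, e}  B4 = {b, e, f}
Tree: B1–B2, B2–B3, B1–B4
Every bag has size at most 3, so the width is 3 − 1 = 2 and tw(G) ≤ 2. Conversely, {c, d, e} is a clique of size 3, and the vertices of any clique must share a bag in every tree decomposition; so some bag has ≥ 3 vertices and tw(G) ≥ 2. Hence tw(G) = 2 exactly.

2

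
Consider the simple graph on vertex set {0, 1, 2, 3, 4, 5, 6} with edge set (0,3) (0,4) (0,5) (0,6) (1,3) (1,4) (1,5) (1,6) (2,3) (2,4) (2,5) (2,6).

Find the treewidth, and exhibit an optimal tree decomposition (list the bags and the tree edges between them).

The largest bag has 4 vertices, giving width 3; this decomposition certifies tw(G) ≤ 3. For the lower bound: the 4 vertex sets {2,5}, {1,6}, {0}, {3} are disjoint, each induces a connected subgraph, and every pair is joined by at least one edge of G. Contracting each set to a single vertex therefore yields K_{4} as a minor, and since treewidth is minor-monotone, tw(G) ≥ tw(K_{4}) = 3. Therefore the treewidth is 3.

Treewidth 3.
One such decomposition:
Bags: B1 = {0, 1, 2, 5}  B2 = {0, 1, 2, 6}  B3 = {0, 1, 2, 3}  B4 = {0, 1, 2, 4}
Tree: B1–B2, B2–B3, B3–B4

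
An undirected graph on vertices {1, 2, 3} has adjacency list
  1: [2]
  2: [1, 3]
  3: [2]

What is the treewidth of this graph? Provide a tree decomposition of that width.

Treewidth 1.
One optimal decomposition is:
Bags: B1 = {1, 2}  B2 = {2, 3}
Tree: B1–B2

The largest bag has 2 vertices, giving width 1; this decomposition certifies tw(G) ≤ 1. G has an edge, so its treewidth is at least 1. The upper and lower bounds meet at 1, so that is the treewidth.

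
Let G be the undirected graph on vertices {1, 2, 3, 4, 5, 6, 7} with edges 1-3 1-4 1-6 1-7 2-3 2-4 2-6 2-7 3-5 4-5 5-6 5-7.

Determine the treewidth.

3

A width-3 tree decomposition is:
Bags: B1 = {1, 2, 4, 5}  B2 = {1, 2, 5, 7}  B3 = {1, 2, 3, 5}  B4 = {1, 2, 5, 6}
Tree: B1–B2, B2–B3, B3–B4
Each bag holds 4 vertices, so the decomposition has width 3, which upper-bounds the treewidth. For the lower bound: the 4 vertex sets {4,5}, {1,7}, {2}, {3} are disjoint, each induces a connected subgraph, and every pair is joined by at least one edge of G. Contracting each set to a single vertex therefore yields K_{4} as a minor, and since treewidth is minor-monotone, tw(G) ≥ tw(K_{4}) = 3. Combining the bounds, tw(G) = 3.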